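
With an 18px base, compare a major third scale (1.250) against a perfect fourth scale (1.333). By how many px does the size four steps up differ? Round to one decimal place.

12.9px

Major third: 18.0 × 1.250⁴ = 43.945px
Perfect fourth: 18.0 × 1.333⁴ = 56.832px
Difference: 56.832 − 43.945 = 12.887px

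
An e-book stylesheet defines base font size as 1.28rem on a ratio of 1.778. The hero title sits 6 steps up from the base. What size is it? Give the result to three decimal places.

Each step on a modular scale multiplies by the ratio, so the size n steps from the base is base × ratioⁿ.
1.28 × 1.778⁶ = 1.28 × 31.59298 ≈ 40.439

40.439rem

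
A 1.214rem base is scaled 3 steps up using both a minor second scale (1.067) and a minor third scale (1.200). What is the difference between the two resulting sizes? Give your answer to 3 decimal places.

Minor second: 1.214 × 1.067³ = 1.47473rem
Minor third: 1.214 × 1.200³ = 2.09779rem
Difference: 2.09779 − 1.47473 = 0.62306rem

0.623rem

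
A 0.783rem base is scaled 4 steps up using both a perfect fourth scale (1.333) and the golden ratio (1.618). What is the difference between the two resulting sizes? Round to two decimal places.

2.89rem

Perfect fourth: 0.783 × 1.333⁴ = 2.4722rem
Golden ratio: 0.783 × 1.618⁴ = 5.3663rem
Difference: 5.3663 − 2.4722 = 2.8941rem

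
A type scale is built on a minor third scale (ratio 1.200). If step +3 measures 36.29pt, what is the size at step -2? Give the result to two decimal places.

14.58pt

Moving from step +3 to step -2 is 5 steps down, so divide by r⁵.
36.29 ÷ 1.200⁵ = 36.29 ÷ 2.48832 ≈ 14.584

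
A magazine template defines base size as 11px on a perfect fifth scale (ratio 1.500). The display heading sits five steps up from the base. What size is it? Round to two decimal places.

Every step multiplies by the scale ratio.
11.0 × 1.500⁵ = 11.0 × 7.59375 ≈ 83.53

83.53px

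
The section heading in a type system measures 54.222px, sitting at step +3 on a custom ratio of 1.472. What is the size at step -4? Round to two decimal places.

The gap is -4 − (3) = -7 steps, so the factor is 1.472^-7.
54.222 ÷ 1.472⁷ = 54.222 ÷ 14.97458 ≈ 3.621

3.62px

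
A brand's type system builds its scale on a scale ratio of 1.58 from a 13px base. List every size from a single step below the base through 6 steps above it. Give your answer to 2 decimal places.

8.23px, 13.00px, 20.54px, 32.45px, 51.28px, 81.02px, 128.01px, 202.25px

Step -1: 13.0 ÷ 1.58 = 8.23
Step 0: 13px
Step 1: 13.0 × 1.58 = 20.54
Step 2: 13.0 × 1.58² = 32.45
Step 3: 13.0 × 1.58³ = 51.28
Step 4: 13.0 × 1.58⁴ = 81.02
Step 5: 13.0 × 1.58⁵ = 128.01
Step 6: 13.0 × 1.58⁶ = 202.25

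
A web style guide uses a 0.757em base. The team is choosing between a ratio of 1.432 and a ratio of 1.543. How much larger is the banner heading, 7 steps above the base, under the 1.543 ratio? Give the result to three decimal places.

At 1.432: 0.757 × 1.432⁷ = 9.34753em
At 1.543: 0.757 × 1.543⁷ = 15.76367em
Difference: 15.76367 − 9.34753 = 6.41614em

6.416em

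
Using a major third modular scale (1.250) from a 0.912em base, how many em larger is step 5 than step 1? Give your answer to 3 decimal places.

1.643em

Step 1: 0.912 × 1.250 = 1.14000em
Step 5: 0.912 × 1.250⁵ = 2.78320em
Difference: 2.78320 − 1.14000 = 1.64320em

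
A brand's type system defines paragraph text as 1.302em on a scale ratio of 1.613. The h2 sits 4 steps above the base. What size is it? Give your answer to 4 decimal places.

8.8135em

1.302 × 1.613⁴ = 1.302 × 6.76920 ≈ 8.8135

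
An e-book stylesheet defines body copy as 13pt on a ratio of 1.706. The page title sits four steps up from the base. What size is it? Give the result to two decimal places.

13.0 × 1.706⁴ = 13.0 × 8.47064 ≈ 110.12

110.12pt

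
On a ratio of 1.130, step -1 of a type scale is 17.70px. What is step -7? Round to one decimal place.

8.5px

17.70 ÷ 1.130⁶ = 17.70 ÷ 2.08195 ≈ 8.502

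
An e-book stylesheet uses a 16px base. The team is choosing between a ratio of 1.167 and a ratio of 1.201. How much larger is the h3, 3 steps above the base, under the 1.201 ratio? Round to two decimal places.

2.29px

At 1.167: 16.0 × 1.167³ = 25.4292px
At 1.201: 16.0 × 1.201³ = 27.7172px
Difference: 27.7172 − 25.4292 = 2.2880px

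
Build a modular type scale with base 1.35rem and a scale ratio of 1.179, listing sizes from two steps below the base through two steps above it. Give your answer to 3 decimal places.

Step -2: 1.35 ÷ 1.179² = 0.971
Step -1: 1.35 ÷ 1.179 = 1.145
Step 0: 1.35rem
Step 1: 1.35 × 1.179 = 1.592
Step 2: 1.35 × 1.179² = 1.877

0.971rem, 1.145rem, 1.350rem, 1.592rem, 1.877rem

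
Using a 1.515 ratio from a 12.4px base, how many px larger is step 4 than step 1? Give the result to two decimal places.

46.54px

Step 1: 12.4 × 1.515 = 18.7860px
Step 4: 12.4 × 1.515⁴ = 65.3239px
Difference: 65.3239 − 18.7860 = 46.5379px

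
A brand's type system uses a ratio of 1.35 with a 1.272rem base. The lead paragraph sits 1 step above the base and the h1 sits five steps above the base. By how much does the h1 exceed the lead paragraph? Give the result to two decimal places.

Step 1: 1.272 × 1.35 = 1.7172rem
Step 5: 1.272 × 1.35⁵ = 5.7037rem
Difference: 5.7037 − 1.7172 = 3.9865rem

3.99rem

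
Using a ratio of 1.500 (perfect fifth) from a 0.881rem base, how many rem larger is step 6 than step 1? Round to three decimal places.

8.714rem

Step 1: 0.881 × 1.500 = 1.32150rem
Step 6: 0.881 × 1.500⁶ = 10.03514rem
Difference: 10.03514 − 1.32150 = 8.71364rem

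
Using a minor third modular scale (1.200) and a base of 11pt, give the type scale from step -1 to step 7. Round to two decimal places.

9.17pt, 11.00pt, 13.20pt, 15.84pt, 19.01pt, 22.81pt, 27.37pt, 32.85pt, 39.41pt

Step -1: 11.0 ÷ 1.200 = 9.17
Step 0: 11pt
Step 1: 11.0 × 1.200 = 13.20
Step 2: 11.0 × 1.200² = 15.84
Step 3: 11.0 × 1.200³ = 19.01
Step 4: 11.0 × 1.200⁴ = 22.81
Step 5: 11.0 × 1.200⁵ = 27.37
Step 6: 11.0 × 1.200⁶ = 32.85
Step 7: 11.0 × 1.200⁷ = 39.41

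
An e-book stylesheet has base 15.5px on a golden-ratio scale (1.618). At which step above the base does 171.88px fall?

5

1.618ⁿ = 171.88 / 15.5 = 11.0890
n = ln(11.0890) / ln(1.618) = 2.4060 / 0.4812 ≈ 5.00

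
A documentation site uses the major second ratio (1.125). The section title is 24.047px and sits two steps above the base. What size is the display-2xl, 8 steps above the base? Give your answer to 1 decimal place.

The gap is 8 − (2) = 6 steps, so the factor is 1.125^6.
24.047 × 1.125⁶ = 24.047 × 2.02729 ≈ 48.750

48.8px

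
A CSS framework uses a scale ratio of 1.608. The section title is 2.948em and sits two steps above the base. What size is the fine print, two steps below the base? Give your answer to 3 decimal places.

2.948 ÷ 1.608⁴ = 2.948 ÷ 6.68566 ≈ 0.441

0.441em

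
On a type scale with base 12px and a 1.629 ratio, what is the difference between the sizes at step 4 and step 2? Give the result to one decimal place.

Step 2: 12.0 × 1.629² = 31.844px
Step 4: 12.0 × 1.629⁴ = 84.502px
Difference: 84.502 − 31.844 = 52.658px

52.7px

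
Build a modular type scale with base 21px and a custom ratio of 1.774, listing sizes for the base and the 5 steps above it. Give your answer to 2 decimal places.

21.00px, 37.25px, 66.09px, 117.24px, 207.99px, 368.97px

Step 0: 21px
Step 1: 21.0 × 1.774 = 37.25
Step 2: 21.0 × 1.774² = 66.09
Step 3: 21.0 × 1.774³ = 117.24
Step 4: 21.0 × 1.774⁴ = 207.99
Step 5: 21.0 × 1.774⁵ = 368.97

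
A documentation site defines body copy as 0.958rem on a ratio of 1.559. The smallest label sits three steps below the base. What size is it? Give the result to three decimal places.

0.253rem

0.958 ÷ 1.559³ = 0.958 ÷ 3.78912 ≈ 0.253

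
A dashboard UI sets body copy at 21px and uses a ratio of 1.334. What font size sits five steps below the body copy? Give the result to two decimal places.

21.0 ÷ 1.334⁵ = 21.0 ÷ 4.22454 ≈ 4.97

4.97px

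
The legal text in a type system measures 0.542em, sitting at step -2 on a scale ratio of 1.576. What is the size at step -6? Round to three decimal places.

0.542 ÷ 1.576⁴ = 0.542 ÷ 6.16914 ≈ 0.088

0.088em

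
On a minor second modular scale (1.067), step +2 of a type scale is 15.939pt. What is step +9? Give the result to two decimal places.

The gap is 9 − (2) = 7 steps, so the factor is 1.067^7.
15.939 × 1.067⁷ = 15.939 × 1.57453 ≈ 25.096

25.10pt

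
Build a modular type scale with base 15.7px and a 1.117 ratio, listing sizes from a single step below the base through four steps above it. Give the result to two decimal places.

Step -1: 15.7 ÷ 1.117 = 14.06
Step 0: 15.7px
Step 1: 15.7 × 1.117 = 17.54
Step 2: 15.7 × 1.117² = 19.59
Step 3: 15.7 × 1.117³ = 21.88
Step 4: 15.7 × 1.117⁴ = 24.44

14.06px, 15.70px, 17.54px, 19.59px, 21.88px, 24.44px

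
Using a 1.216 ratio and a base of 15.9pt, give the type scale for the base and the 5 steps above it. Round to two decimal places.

Step 0: 15.9pt
Step 1: 15.9 × 1.216 = 19.33
Step 2: 15.9 × 1.216² = 23.51
Step 3: 15.9 × 1.216³ = 28.59
Step 4: 15.9 × 1.216⁴ = 34.76
Step 5: 15.9 × 1.216⁵ = 42.27

15.90pt, 19.33pt, 23.51pt, 28.59pt, 34.76pt, 42.27pt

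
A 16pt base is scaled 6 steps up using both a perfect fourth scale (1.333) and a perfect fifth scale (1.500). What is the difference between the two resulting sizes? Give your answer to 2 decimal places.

92.49pt

Perfect fourth: 16.0 × 1.333⁶ = 89.7637pt
Perfect fifth: 16.0 × 1.500⁶ = 182.2500pt
Difference: 182.2500 − 89.7637 = 92.4863pt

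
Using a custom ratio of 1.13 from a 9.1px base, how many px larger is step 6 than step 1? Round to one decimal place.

8.7px

Step 1: 9.1 × 1.13 = 10.283px
Step 6: 9.1 × 1.13⁶ = 18.946px
Difference: 18.946 − 10.283 = 8.663px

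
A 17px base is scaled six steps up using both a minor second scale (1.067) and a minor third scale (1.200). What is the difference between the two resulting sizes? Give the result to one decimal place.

25.7px

Minor second: 17.0 × 1.067⁶ = 25.086px
Minor third: 17.0 × 1.200⁶ = 50.762px
Difference: 50.762 − 25.086 = 25.676px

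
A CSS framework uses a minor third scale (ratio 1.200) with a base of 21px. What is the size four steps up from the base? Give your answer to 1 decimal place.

43.5px

21.0 × 1.200⁴ = 21.0 × 2.07360 ≈ 43.55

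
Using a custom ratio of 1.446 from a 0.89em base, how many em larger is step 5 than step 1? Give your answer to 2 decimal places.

4.34em

Step 1: 0.89 × 1.446 = 1.2869em
Step 5: 0.89 × 1.446⁵ = 5.6264em
Difference: 5.6264 − 1.2869 = 4.3395em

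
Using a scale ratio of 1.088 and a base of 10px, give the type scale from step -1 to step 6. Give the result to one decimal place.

Step -1: 10.0 ÷ 1.088 = 9.2
Step 0: 10px
Step 1: 10.0 × 1.088 = 10.9
Step 2: 10.0 × 1.088² = 11.8
Step 3: 10.0 × 1.088³ = 12.9
Step 4: 10.0 × 1.088⁴ = 14.0
Step 5: 10.0 × 1.088⁵ = 15.2
Step 6: 10.0 × 1.088⁶ = 16.6

9.2px, 10.0px, 10.9px, 11.8px, 12.9px, 14.0px, 15.2px, 16.6px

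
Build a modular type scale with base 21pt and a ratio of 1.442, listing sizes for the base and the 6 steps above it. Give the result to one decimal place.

21.0pt, 30.3pt, 43.7pt, 63.0pt, 90.8pt, 130.9pt, 188.8pt

Step 0: 21pt
Step 1: 21.0 × 1.442 = 30.3
Step 2: 21.0 × 1.442² = 43.7
Step 3: 21.0 × 1.442³ = 63.0
Step 4: 21.0 × 1.442⁴ = 90.8
Step 5: 21.0 × 1.442⁵ = 130.9
Step 6: 21.0 × 1.442⁶ = 188.8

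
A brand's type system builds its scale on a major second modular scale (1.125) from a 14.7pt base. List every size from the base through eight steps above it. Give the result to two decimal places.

Step 0: 14.7pt
Step 1: 14.7 × 1.125 = 16.54
Step 2: 14.7 × 1.125² = 18.60
Step 3: 14.7 × 1.125³ = 20.93
Step 4: 14.7 × 1.125⁴ = 23.55
Step 5: 14.7 × 1.125⁵ = 26.49
Step 6: 14.7 × 1.125⁶ = 29.80
Step 7: 14.7 × 1.125⁷ = 33.53
Step 8: 14.7 × 1.125⁸ = 37.72

14.70pt, 16.54pt, 18.60pt, 20.93pt, 23.55pt, 26.49pt, 29.80pt, 33.53pt, 37.72pt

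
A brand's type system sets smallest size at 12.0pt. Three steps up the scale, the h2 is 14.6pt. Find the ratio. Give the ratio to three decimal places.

1.068

The ratio satisfies 12.0 × r³ = 14.6, so r = (14.6 / 12.0)^(1/3).
r = 1.2167^(1/3) ≈ 1.0676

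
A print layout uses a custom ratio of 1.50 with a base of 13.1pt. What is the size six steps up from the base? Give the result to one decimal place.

149.2pt

Every step multiplies by the scale ratio.
13.1 × 1.50⁶ = 13.1 × 11.39062 ≈ 149.22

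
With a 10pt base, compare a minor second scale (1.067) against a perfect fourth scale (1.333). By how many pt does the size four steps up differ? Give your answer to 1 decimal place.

18.6pt

Minor second: 10.0 × 1.067⁴ = 12.962pt
Perfect fourth: 10.0 × 1.333⁴ = 31.573pt
Difference: 31.573 − 12.962 = 18.611pt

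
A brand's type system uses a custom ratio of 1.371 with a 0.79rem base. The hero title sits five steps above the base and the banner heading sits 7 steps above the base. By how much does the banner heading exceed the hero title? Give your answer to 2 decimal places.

Step 5: 0.79 × 1.371⁵ = 3.8266rem
Step 7: 0.79 × 1.371⁷ = 7.1927rem
Difference: 7.1927 − 3.8266 = 3.3661rem

3.37rem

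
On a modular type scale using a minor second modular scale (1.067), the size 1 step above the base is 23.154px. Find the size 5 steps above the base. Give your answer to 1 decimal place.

30.0px

23.154 × 1.067⁴ = 23.154 × 1.29616 ≈ 30.011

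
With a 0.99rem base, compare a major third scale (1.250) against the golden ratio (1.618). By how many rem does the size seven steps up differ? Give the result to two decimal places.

Major third: 0.99 × 1.250⁷ = 4.7207rem
Golden ratio: 0.99 × 1.618⁷ = 28.7399rem
Difference: 28.7399 − 4.7207 = 24.0192rem

24.02rem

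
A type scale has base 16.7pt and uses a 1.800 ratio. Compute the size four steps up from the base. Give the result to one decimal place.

175.3pt

Each step on a modular scale multiplies by the ratio, so the size n steps from the base is base × ratioⁿ.
16.7 × 1.800⁴ = 16.7 × 10.49760 ≈ 175.31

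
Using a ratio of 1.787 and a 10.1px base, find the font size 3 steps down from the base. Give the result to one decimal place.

Every step multiplies by the scale ratio.
10.1 ÷ 1.787³ = 10.1 ÷ 5.70655 ≈ 1.77

1.8px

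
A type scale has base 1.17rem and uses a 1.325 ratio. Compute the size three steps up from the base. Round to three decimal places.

2.722rem

Every step multiplies by the scale ratio.
1.17 × 1.325³ = 1.17 × 2.32620 ≈ 2.722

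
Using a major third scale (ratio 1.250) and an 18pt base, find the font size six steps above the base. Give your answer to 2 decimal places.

Each step on a modular scale multiplies by the ratio, so the size n steps from the base is base × ratioⁿ.
18.0 × 1.250⁶ = 18.0 × 3.81470 ≈ 68.66

68.66pt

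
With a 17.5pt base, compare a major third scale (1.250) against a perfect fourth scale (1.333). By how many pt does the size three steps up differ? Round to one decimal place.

7.3pt

Major third: 17.5 × 1.250³ = 34.180pt
Perfect fourth: 17.5 × 1.333³ = 41.450pt
Difference: 41.450 − 34.180 = 7.270pt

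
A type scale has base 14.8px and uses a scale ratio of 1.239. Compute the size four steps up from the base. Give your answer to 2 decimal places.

34.88px

Each step on a modular scale multiplies by the ratio, so the size n steps from the base is base × ratioⁿ.
14.8 × 1.239⁴ = 14.8 × 2.35660 ≈ 34.88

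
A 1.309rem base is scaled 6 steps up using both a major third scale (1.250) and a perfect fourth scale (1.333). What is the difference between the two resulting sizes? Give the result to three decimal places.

Major third: 1.309 × 1.250⁶ = 4.99344rem
Perfect fourth: 1.309 × 1.333⁶ = 7.34379rem
Difference: 7.34379 − 4.99344 = 2.35035rem

2.350rem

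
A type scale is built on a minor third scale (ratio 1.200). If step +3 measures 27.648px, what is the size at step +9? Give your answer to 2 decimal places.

82.56px

27.648 × 1.200⁶ = 27.648 × 2.98598 ≈ 82.556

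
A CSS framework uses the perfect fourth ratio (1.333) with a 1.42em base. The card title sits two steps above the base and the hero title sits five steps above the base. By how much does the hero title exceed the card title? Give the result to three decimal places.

Step 2: 1.42 × 1.333² = 2.52318em
Step 5: 1.42 × 1.333⁵ = 5.97639em
Difference: 5.97639 − 2.52318 = 3.45321em

3.453em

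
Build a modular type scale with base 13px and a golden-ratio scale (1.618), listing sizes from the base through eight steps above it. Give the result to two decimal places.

Step 0: 13px
Step 1: 13.0 × 1.618 = 21.03
Step 2: 13.0 × 1.618² = 34.03
Step 3: 13.0 × 1.618³ = 55.07
Step 4: 13.0 × 1.618⁴ = 89.10
Step 5: 13.0 × 1.618⁵ = 144.16
Step 6: 13.0 × 1.618⁶ = 233.25
Step 7: 13.0 × 1.618⁷ = 377.39
Step 8: 13.0 × 1.618⁸ = 610.62

13.00px, 21.03px, 34.03px, 55.07px, 89.10px, 144.16px, 233.25px, 377.39px, 610.62px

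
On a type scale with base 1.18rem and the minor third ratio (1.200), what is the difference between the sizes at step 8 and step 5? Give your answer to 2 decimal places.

Step 5: 1.18 × 1.200⁵ = 2.9362rem
Step 8: 1.18 × 1.200⁸ = 5.0738rem
Difference: 5.0738 − 2.9362 = 2.1376rem

2.14rem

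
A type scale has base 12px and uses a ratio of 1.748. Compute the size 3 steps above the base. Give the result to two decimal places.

Each step on a modular scale multiplies by the ratio, so the size n steps from the base is base × ratioⁿ.
12.0 × 1.748³ = 12.0 × 5.34102 ≈ 64.09

64.09px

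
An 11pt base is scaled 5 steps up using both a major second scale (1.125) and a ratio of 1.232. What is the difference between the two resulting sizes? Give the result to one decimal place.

11.4pt

Major second: 11.0 × 1.125⁵ = 19.822pt
At 1.232: 11.0 × 1.232⁵ = 31.221pt
Difference: 31.221 − 19.822 = 11.399pt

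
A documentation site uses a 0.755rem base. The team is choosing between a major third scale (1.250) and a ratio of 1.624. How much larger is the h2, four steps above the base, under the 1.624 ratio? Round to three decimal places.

3.408rem

Major third: 0.755 × 1.250⁴ = 1.84326rem
At 1.624: 0.755 × 1.624⁴ = 5.25159rem
Difference: 5.25159 − 1.84326 = 3.40833rem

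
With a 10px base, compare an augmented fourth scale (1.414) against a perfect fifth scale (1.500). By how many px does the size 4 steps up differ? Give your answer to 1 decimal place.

Augmented fourth: 10.0 × 1.414⁴ = 39.976px
Perfect fifth: 10.0 × 1.500⁴ = 50.625px
Difference: 50.625 − 39.976 = 10.649px

10.6px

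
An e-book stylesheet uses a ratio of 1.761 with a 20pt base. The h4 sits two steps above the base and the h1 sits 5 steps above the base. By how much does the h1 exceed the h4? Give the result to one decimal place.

Step 2: 20.0 × 1.761² = 62.022pt
Step 5: 20.0 × 1.761⁵ = 338.709pt
Difference: 338.709 − 62.022 = 276.687pt

276.7pt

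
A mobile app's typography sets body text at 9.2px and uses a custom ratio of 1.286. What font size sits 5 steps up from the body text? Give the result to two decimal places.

Each step on a modular scale multiplies by the ratio, so the size n steps from the base is base × ratioⁿ.
9.2 × 1.286⁵ = 9.2 × 3.51726 ≈ 32.36

32.36px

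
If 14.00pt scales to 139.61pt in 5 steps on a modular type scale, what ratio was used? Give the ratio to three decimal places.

r⁵ = 139.61 / 14.00, so r = (139.61/14.00)^(1/5).
r = 9.9721^(1/5) ≈ 1.5840

1.584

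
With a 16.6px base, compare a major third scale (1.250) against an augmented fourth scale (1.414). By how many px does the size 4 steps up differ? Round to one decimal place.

25.8px

Major third: 16.6 × 1.250⁴ = 40.527px
Augmented fourth: 16.6 × 1.414⁴ = 66.360px
Difference: 66.360 − 40.527 = 25.833px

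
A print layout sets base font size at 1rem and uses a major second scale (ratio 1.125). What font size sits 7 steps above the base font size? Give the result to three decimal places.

2.281rem

Every step multiplies by the scale ratio.
1.0 × 1.125⁷ = 1.0 × 2.28070 ≈ 2.281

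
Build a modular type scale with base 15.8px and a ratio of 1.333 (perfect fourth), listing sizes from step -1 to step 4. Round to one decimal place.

11.9px, 15.8px, 21.1px, 28.1px, 37.4px, 49.9px

Step -1: 15.8 ÷ 1.333 = 11.9
Step 0: 15.8px
Step 1: 15.8 × 1.333 = 21.1
Step 2: 15.8 × 1.333² = 28.1
Step 3: 15.8 × 1.333³ = 37.4
Step 4: 15.8 × 1.333⁴ = 49.9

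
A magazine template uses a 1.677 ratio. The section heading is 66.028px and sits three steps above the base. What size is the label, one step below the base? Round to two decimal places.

8.35px

66.028 ÷ 1.677⁴ = 66.028 ÷ 7.90919 ≈ 8.348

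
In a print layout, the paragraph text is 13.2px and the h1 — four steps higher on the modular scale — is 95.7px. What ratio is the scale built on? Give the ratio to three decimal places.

r⁴ = 95.7 / 13.2, so r = (95.7/13.2)^(1/4).
r = 7.2500^(1/4) ≈ 1.6409

1.641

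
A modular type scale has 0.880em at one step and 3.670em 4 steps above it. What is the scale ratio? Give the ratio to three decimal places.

r⁴ = 3.670 / 0.880, so r = (3.670/0.880)^(1/4).
r = 4.1705^(1/4) ≈ 1.4290

1.429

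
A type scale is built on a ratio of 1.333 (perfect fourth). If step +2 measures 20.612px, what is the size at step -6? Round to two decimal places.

Moving from step +2 to step -6 is 8 steps down, so divide by r⁸.
20.612 ÷ 1.333⁸ = 20.612 ÷ 9.96876 ≈ 2.068

2.07px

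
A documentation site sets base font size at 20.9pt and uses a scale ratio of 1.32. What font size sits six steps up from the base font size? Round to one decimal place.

20.9 × 1.32⁶ = 20.9 × 5.28985 ≈ 110.56

110.6pt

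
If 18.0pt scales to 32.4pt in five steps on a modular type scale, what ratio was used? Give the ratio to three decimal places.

1.125

The ratio satisfies 18.0 × r⁵ = 32.4, so r = (32.4 / 18.0)^(1/5).
r = 1.8000^(1/5) ≈ 1.1247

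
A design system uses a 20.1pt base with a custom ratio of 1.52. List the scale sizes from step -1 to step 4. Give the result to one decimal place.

Step -1: 20.1 ÷ 1.52 = 13.2
Step 0: 20.1pt
Step 1: 20.1 × 1.52 = 30.6
Step 2: 20.1 × 1.52² = 46.4
Step 3: 20.1 × 1.52³ = 70.6
Step 4: 20.1 × 1.52⁴ = 107.3

13.2pt, 20.1pt, 30.6pt, 46.4pt, 70.6pt, 107.3pt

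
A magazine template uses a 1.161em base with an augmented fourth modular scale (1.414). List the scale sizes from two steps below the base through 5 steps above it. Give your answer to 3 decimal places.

Step -2: 1.161 ÷ 1.414² = 0.581
Step -1: 1.161 ÷ 1.414 = 0.821
Step 0: 1.161em
Step 1: 1.161 × 1.414 = 1.642
Step 2: 1.161 × 1.414² = 2.321
Step 3: 1.161 × 1.414³ = 3.282
Step 4: 1.161 × 1.414⁴ = 4.641
Step 5: 1.161 × 1.414⁵ = 6.563

0.581em, 0.821em, 1.161em, 1.642em, 2.321em, 3.282em, 4.641em, 6.563em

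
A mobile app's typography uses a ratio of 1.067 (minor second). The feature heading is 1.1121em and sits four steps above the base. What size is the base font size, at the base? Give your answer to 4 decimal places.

0.8580em

1.1121 ÷ 1.067⁴ = 1.1121 ÷ 1.29616 ≈ 0.8580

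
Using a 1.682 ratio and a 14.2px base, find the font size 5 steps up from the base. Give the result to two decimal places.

191.17px

14.2 × 1.682⁵ = 14.2 × 13.46263 ≈ 191.17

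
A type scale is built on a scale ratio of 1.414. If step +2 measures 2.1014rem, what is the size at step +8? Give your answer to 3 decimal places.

The gap is 8 − (2) = 6 steps, so the factor is 1.414^6.
2.1014 × 1.414⁶ = 2.1014 × 7.99275 ≈ 16.796

16.796rem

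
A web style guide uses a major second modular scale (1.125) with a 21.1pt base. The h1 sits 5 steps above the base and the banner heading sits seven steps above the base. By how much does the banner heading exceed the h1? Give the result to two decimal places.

10.10pt

Step 5: 21.1 × 1.125⁵ = 38.0229pt
Step 7: 21.1 × 1.125⁷ = 48.1227pt
Difference: 48.1227 − 38.0229 = 10.0998pt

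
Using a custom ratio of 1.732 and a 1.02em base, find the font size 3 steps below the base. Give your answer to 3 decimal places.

A modular type scale is a geometric sequence: sizeₙ = base × rⁿ.
1.02 ÷ 1.732³ = 1.02 ÷ 5.19570 ≈ 0.196

0.196em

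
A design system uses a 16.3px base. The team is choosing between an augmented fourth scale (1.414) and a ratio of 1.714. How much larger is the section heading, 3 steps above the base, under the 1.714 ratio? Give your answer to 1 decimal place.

Augmented fourth: 16.3 × 1.414³ = 46.082px
At 1.714: 16.3 × 1.714³ = 82.077px
Difference: 82.077 − 46.082 = 35.995px

36.0px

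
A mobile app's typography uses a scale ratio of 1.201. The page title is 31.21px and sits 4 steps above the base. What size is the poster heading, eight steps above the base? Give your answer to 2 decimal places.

64.93px

31.21 × 1.201⁴ = 31.21 × 2.08052 ≈ 64.933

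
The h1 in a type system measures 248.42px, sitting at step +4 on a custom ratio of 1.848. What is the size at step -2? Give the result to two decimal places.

248.42 ÷ 1.848⁶ = 248.42 ÷ 39.83014 ≈ 6.237

6.24px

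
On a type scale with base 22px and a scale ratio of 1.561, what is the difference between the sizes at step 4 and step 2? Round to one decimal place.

77.0px

Step 2: 22.0 × 1.561² = 53.608px
Step 4: 22.0 × 1.561⁴ = 130.627px
Difference: 130.627 − 53.608 = 77.019px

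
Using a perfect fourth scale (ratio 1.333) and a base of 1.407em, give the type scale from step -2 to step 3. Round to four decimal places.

Step -2: 1.407 ÷ 1.333² = 0.7918
Step -1: 1.407 ÷ 1.333 = 1.0555
Step 0: 1.407em
Step 1: 1.407 × 1.333 = 1.8755
Step 2: 1.407 × 1.333² = 2.5001
Step 3: 1.407 × 1.333³ = 3.3326

0.7918em, 1.0555em, 1.4070em, 1.8755em, 2.5001em, 3.3326em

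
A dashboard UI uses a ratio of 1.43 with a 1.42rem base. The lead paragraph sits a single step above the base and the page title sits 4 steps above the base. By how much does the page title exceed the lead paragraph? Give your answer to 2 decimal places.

Step 1: 1.42 × 1.43 = 2.0306rem
Step 4: 1.42 × 1.43⁴ = 5.9379rem
Difference: 5.9379 − 2.0306 = 3.9073rem

3.91rem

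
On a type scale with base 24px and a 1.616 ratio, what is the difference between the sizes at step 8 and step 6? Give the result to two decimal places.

688.78px

Step 6: 24.0 × 1.616⁶ = 427.4245px
Step 8: 24.0 × 1.616⁸ = 1116.2002px
Difference: 1116.2002 − 427.4245 = 688.7757px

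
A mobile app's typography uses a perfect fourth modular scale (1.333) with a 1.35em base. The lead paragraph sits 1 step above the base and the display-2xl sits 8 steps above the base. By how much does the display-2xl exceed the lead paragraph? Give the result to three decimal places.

11.658em

Step 1: 1.35 × 1.333 = 1.79955em
Step 8: 1.35 × 1.333⁸ = 13.45783em
Difference: 13.45783 − 1.79955 = 11.65828em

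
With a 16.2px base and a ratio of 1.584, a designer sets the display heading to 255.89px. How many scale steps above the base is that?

6

1.584ⁿ = 255.89 / 16.2 = 15.7957
n = ln(15.7957) / ln(1.584) = 2.7597 / 0.4600 ≈ 6.00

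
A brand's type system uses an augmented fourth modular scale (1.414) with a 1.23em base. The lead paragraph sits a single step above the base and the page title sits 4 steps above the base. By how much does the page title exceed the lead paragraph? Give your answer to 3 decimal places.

Step 1: 1.23 × 1.414 = 1.73922em
Step 4: 1.23 × 1.414⁴ = 4.91703em
Difference: 4.91703 − 1.73922 = 3.17781em

3.178em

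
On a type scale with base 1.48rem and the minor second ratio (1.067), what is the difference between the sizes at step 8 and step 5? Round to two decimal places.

0.44rem

Step 5: 1.48 × 1.067⁵ = 2.0468rem
Step 8: 1.48 × 1.067⁸ = 2.4864rem
Difference: 2.4864 − 2.0468 = 0.4396rem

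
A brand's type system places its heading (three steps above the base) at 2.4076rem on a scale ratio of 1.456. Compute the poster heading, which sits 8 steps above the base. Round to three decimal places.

2.4076 × 1.456⁵ = 2.4076 × 6.54345 ≈ 15.754

15.754rem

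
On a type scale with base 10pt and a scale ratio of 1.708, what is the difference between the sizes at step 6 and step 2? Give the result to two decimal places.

219.10pt

Step 2: 10.0 × 1.708² = 29.1726pt
Step 6: 10.0 × 1.708⁶ = 248.2717pt
Difference: 248.2717 − 29.1726 = 219.0991pt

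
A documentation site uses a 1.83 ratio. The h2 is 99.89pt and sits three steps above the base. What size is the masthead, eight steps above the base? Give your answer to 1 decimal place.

2050.1pt

99.89 × 1.83⁵ = 99.89 × 20.52369 ≈ 2050.111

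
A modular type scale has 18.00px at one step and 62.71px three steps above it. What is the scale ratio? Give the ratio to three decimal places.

1.516

The ratio satisfies 18.00 × r³ = 62.71, so r = (62.71 / 18.00)^(1/3).
r = 3.4839^(1/3) ≈ 1.5160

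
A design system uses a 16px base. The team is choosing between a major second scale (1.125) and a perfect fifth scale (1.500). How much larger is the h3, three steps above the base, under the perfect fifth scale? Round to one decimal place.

31.2px

Major second: 16.0 × 1.125³ = 22.781px
Perfect fifth: 16.0 × 1.500³ = 54.000px
Difference: 54.000 − 22.781 = 31.219px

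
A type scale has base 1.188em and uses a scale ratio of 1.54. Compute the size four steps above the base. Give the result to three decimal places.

6.682em

Each step on a modular scale multiplies by the ratio, so the size n steps from the base is base × ratioⁿ.
1.188 × 1.54⁴ = 1.188 × 5.62449 ≈ 6.682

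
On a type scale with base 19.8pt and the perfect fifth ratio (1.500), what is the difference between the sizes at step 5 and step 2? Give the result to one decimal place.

105.8pt

Step 2: 19.8 × 1.500² = 44.550pt
Step 5: 19.8 × 1.500⁵ = 150.356pt
Difference: 150.356 − 44.550 = 105.806pt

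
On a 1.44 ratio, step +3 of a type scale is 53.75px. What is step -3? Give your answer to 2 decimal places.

6.03px

53.75 ÷ 1.44⁶ = 53.75 ÷ 8.91610 ≈ 6.028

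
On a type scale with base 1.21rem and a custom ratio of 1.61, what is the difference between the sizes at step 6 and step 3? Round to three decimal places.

16.024rem

Step 3: 1.21 × 1.61³ = 5.04967rem
Step 6: 1.21 × 1.61⁶ = 21.07369rem
Difference: 21.07369 − 5.04967 = 16.02402rem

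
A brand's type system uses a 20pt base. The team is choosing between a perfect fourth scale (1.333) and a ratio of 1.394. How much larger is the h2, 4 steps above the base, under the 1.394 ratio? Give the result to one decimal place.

12.4pt

Perfect fourth: 20.0 × 1.333⁴ = 63.147pt
At 1.394: 20.0 × 1.394⁴ = 75.523pt
Difference: 75.523 − 63.147 = 12.376pt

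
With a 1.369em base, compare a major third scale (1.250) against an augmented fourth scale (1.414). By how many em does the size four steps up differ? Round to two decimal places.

2.13em

Major third: 1.369 × 1.250⁴ = 3.3423em
Augmented fourth: 1.369 × 1.414⁴ = 5.4727em
Difference: 5.4727 − 3.3423 = 2.1304em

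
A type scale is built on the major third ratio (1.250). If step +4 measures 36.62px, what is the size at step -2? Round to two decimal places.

36.62 ÷ 1.250⁶ = 36.62 ÷ 3.81470 ≈ 9.600

9.60px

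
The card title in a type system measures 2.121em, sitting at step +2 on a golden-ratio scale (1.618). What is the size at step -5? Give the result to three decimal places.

0.073em

2.121 ÷ 1.618⁷ = 2.121 ÷ 29.03017 ≈ 0.073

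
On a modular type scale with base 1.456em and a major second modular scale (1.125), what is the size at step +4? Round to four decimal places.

2.3322em

1.456 × 1.125⁴ = 1.456 × 1.60181 ≈ 2.3322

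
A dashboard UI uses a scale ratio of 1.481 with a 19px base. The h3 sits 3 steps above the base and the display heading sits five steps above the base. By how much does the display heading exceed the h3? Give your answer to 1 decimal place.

73.7px

Step 3: 19.0 × 1.481³ = 61.719px
Step 5: 19.0 × 1.481⁵ = 135.372px
Difference: 135.372 − 61.719 = 73.653px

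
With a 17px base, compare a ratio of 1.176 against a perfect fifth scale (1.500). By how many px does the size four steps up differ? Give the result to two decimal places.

53.55px

At 1.176: 17.0 × 1.176⁴ = 32.5146px
Perfect fifth: 17.0 × 1.500⁴ = 86.0625px
Difference: 86.0625 − 32.5146 = 53.5479px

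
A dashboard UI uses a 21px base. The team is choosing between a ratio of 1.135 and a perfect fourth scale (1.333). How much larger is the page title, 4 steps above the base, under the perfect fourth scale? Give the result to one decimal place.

31.5px

At 1.135: 21.0 × 1.135⁴ = 34.850px
Perfect fourth: 21.0 × 1.333⁴ = 66.304px
Difference: 66.304 − 34.850 = 31.454px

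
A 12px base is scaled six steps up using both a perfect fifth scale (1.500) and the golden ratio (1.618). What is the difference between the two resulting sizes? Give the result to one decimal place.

Perfect fifth: 12.0 × 1.500⁶ = 136.688px
Golden ratio: 12.0 × 1.618⁶ = 215.304px
Difference: 215.304 − 136.688 = 78.616px

78.6px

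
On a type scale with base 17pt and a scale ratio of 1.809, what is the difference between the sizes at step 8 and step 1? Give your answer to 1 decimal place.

Step 1: 17.0 × 1.809 = 30.753pt
Step 8: 17.0 × 1.809⁸ = 1949.654pt
Difference: 1949.654 − 30.753 = 1918.901pt

1918.9pt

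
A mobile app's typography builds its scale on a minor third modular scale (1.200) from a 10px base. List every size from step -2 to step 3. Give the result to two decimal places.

6.94px, 8.33px, 10.00px, 12.00px, 14.40px, 17.28px

Step -2: 10.0 ÷ 1.200² = 6.94
Step -1: 10.0 ÷ 1.200 = 8.33
Step 0: 10px
Step 1: 10.0 × 1.200 = 12.00
Step 2: 10.0 × 1.200² = 14.40
Step 3: 10.0 × 1.200³ = 17.28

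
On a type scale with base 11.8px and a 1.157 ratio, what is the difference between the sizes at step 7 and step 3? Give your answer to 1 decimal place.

Step 3: 11.8 × 1.157³ = 18.276px
Step 7: 11.8 × 1.157⁷ = 32.750px
Difference: 32.750 − 18.276 = 14.474px

14.5px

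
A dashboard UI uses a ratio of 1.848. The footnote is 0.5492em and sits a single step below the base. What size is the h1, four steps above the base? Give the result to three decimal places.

11.837em

0.5492 × 1.848⁵ = 0.5492 × 21.55310 ≈ 11.837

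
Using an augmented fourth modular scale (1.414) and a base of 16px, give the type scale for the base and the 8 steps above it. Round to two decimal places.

Step 0: 16px
Step 1: 16.0 × 1.414 = 22.62
Step 2: 16.0 × 1.414² = 31.99
Step 3: 16.0 × 1.414³ = 45.23
Step 4: 16.0 × 1.414⁴ = 63.96
Step 5: 16.0 × 1.414⁵ = 90.44
Step 6: 16.0 × 1.414⁶ = 127.88
Step 7: 16.0 × 1.414⁷ = 180.83
Step 8: 16.0 × 1.414⁸ = 255.69

16.00px, 22.62px, 31.99px, 45.23px, 63.96px, 90.44px, 127.88px, 180.83px, 255.69px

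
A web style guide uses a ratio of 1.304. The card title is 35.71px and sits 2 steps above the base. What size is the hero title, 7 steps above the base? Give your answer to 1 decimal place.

The gap is 7 − (2) = 5 steps, so the factor is 1.304^5.
35.71 × 1.304⁵ = 35.71 × 3.77040 ≈ 134.641

134.6px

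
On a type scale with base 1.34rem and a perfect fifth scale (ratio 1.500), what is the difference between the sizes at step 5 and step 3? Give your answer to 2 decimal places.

5.65rem

Step 3: 1.34 × 1.500³ = 4.5225rem
Step 5: 1.34 × 1.500⁵ = 10.1756rem
Difference: 10.1756 − 4.5225 = 5.6531rem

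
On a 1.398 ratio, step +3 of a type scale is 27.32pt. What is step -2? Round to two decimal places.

27.32 ÷ 1.398⁵ = 27.32 ÷ 5.33993 ≈ 5.116

5.12pt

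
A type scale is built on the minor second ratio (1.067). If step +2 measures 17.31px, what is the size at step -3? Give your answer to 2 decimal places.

17.31 ÷ 1.067⁵ = 17.31 ÷ 1.38300 ≈ 12.516

12.52px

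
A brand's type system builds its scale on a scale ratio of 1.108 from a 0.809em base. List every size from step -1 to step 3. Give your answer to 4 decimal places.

Step -1: 0.809 ÷ 1.108 = 0.7301
Step 0: 0.809em
Step 1: 0.809 × 1.108 = 0.8964
Step 2: 0.809 × 1.108² = 0.9932
Step 3: 0.809 × 1.108³ = 1.1004

0.7301em, 0.8090em, 0.8964em, 0.9932em, 1.1004em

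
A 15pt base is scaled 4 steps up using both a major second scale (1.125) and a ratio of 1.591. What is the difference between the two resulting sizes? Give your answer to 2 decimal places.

72.08pt

Major second: 15.0 × 1.125⁴ = 24.0271pt
At 1.591: 15.0 × 1.591⁴ = 96.1108pt
Difference: 96.1108 − 24.0271 = 72.0837pt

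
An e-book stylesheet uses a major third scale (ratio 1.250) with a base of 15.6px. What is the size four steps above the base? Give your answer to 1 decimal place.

38.1px

A modular type scale is a geometric sequence: sizeₙ = base × rⁿ.
15.6 × 1.250⁴ = 15.6 × 2.44141 ≈ 38.09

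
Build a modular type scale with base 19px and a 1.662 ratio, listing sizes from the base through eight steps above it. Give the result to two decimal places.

19.00px, 31.58px, 52.48px, 87.23px, 144.97px, 240.94px, 400.44px, 665.53px, 1106.12px

Step 0: 19px
Step 1: 19.0 × 1.662 = 31.58
Step 2: 19.0 × 1.662² = 52.48
Step 3: 19.0 × 1.662³ = 87.23
Step 4: 19.0 × 1.662⁴ = 144.97
Step 5: 19.0 × 1.662⁵ = 240.94
Step 6: 19.0 × 1.662⁶ = 400.44
Step 7: 19.0 × 1.662⁷ = 665.53
Step 8: 19.0 × 1.662⁸ = 1106.12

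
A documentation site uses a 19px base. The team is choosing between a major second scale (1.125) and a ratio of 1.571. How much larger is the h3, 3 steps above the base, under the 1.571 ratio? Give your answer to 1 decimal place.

46.6px

Major second: 19.0 × 1.125³ = 27.053px
At 1.571: 19.0 × 1.571³ = 73.669px
Difference: 73.669 − 27.053 = 46.616px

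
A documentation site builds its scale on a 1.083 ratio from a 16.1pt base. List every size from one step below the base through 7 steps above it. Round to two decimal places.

Step -1: 16.1 ÷ 1.083 = 14.87
Step 0: 16.1pt
Step 1: 16.1 × 1.083 = 17.44
Step 2: 16.1 × 1.083² = 18.88
Step 3: 16.1 × 1.083³ = 20.45
Step 4: 16.1 × 1.083⁴ = 22.15
Step 5: 16.1 × 1.083⁵ = 23.99
Step 6: 16.1 × 1.083⁶ = 25.98
Step 7: 16.1 × 1.083⁷ = 28.13

14.87pt, 16.10pt, 17.44pt, 18.88pt, 20.45pt, 22.15pt, 23.99pt, 25.98pt, 28.13pt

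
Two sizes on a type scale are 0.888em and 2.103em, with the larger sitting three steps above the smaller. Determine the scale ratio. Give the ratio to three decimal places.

1.333

r³ = 2.103 / 0.888, so r = (2.103/0.888)^(1/3).
r = 2.3682^(1/3) ≈ 1.3329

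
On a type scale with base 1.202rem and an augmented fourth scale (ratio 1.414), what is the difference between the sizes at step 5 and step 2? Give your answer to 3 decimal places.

4.391rem

Step 2: 1.202 × 1.414² = 2.40327rem
Step 5: 1.202 × 1.414⁵ = 6.79441rem
Difference: 6.79441 − 2.40327 = 4.39114rem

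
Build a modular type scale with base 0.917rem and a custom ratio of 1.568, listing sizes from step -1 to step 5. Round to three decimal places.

0.585rem, 0.917rem, 1.438rem, 2.255rem, 3.535rem, 5.543rem, 8.692rem

Step -1: 0.917 ÷ 1.568 = 0.585
Step 0: 0.917rem
Step 1: 0.917 × 1.568 = 1.438
Step 2: 0.917 × 1.568² = 2.255
Step 3: 0.917 × 1.568³ = 3.535
Step 4: 0.917 × 1.568⁴ = 5.543
Step 5: 0.917 × 1.568⁵ = 8.692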